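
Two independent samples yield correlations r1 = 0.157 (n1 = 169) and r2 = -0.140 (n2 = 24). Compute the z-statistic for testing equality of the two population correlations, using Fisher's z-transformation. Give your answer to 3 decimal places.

z1 = atanh(0.157) = 0.158309,  z2 = atanh(-0.140) = -0.140926
SE = √(1/(n1−3) + 1/(n2−3)) = √(1/166 + 1/21) = √(0.0060241 + 0.0476190) = √0.0536431 = 0.231610
z = (z1 − z2)/SE = (0.158309 − (-0.140926)) / 0.231610 = 0.299235 / 0.231610 = 1.292

1.292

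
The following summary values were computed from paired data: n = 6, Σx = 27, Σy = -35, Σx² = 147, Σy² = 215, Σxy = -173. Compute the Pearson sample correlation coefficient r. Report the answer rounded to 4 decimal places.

S_xy = nΣxy − ΣxΣy = 6·(-173) − 27·(-35) = -1038 − (-945) = -93
S_xx = nΣx² − (Σx)² = 6·147 − 27² = 882 − 729 = 153
S_yy = nΣy² − (Σy)² = 6·215 − (-35)² = 1290 − 1225 = 65
r = S_xy / √(S_xx·S_yy) = -93 / √(153·65) = -93 / √9945 = -93 / 99.7246 = -0.9326

-0.9326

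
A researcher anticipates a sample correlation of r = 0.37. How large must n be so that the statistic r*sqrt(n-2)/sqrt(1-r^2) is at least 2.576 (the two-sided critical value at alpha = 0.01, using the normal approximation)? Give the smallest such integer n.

r√(n−2)/√(1−r²) ≥ 2.576  ⇔  n−2 ≥ (2.576)²·(1−r²)/r²
(1−r²)/r² = (1−0.1369)/0.1369 = 6.3046
n ≥ 2 + 6.635776·6.3046 = 2 + 41.8359 = 43.8359
⌈43.8359⌉ = 44

44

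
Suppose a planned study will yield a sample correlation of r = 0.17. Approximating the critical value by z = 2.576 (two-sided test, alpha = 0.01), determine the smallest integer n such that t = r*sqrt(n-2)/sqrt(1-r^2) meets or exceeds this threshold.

r√(n−2)/√(1−r²) ≥ 2.576  ⇔  n−2 ≥ (2.576)²·(1−r²)/r²
(1−r²)/r² = (1−0.0289)/0.0289 = 33.6021
n ≥ 2 + 6.635776·33.6021 = 2 + 222.9760 = 224.9760
⌈224.9760⌉ = 225

225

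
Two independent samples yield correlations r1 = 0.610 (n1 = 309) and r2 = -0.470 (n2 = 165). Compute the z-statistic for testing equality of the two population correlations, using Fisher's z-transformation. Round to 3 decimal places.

z1 = atanh(0.610) = 0.708921,  z2 = atanh(-0.470) = -0.510070
SE = √(1/(n1−3) + 1/(n2−3)) = √(1/306 + 1/162) = √(0.0032680 + 0.0061728) = √0.0094408 = 0.097164
z = (z1 − z2)/SE = (0.708921 − (-0.510070)) / 0.097164 = 1.218991 / 0.097164 = 12.546

12.546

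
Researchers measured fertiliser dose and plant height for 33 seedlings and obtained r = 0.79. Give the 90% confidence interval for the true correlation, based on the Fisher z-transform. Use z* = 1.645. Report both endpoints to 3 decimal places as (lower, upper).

z_r = atanh(0.79) = 1.071432;  SE = 1/√(n−3) = 1/√30 = 0.182574
z-limits: 1.071432 ± 1.645·0.182574 = 1.071432 ± 0.300334 = [0.771098, 1.371766]
ρ-limits: (tanh 0.771098, tanh 1.371766) = (0.648, 0.879)

(0.648, 0.879)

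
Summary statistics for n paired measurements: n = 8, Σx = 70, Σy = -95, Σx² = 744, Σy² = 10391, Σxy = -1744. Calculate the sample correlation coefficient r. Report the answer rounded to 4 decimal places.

Numerator: nΣxy − (Σx)(Σy) = 8·(-1744) − (70)(-95) = -7302
Denominator: √[(nΣx²−(Σx)²)(nΣy²−(Σy)²)]
  nΣx²−(Σx)² = 8·744 − 4900 = 1052;  nΣy²−(Σy)² = 8·10391 − 9025 = 74103
  √(1052·74103) = √77956356 = 8829.2897
r = -7302 / 8829.2897 = -0.8270

-0.8270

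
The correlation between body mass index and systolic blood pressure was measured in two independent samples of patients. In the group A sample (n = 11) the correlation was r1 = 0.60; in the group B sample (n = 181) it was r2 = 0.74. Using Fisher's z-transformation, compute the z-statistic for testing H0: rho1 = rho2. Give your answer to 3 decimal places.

Fisher z-transforms: z1 = atanh(0.60) = 0.693147, z2 = atanh(0.74) = 0.950479; difference d = -0.257332
Var(d) = 1/8 + 1/178 = 0.1250000 + 0.0056180 = 0.1306180
z = d/√Var(d) = -0.257332 / √0.1306180 = -0.257332 / 0.361411 = -0.712

-0.712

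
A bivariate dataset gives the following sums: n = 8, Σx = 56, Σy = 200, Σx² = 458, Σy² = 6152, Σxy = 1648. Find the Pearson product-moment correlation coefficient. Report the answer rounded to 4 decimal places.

S_xy = nΣxy − ΣxΣy = 8·1648 − 56·200 = 13184 − 11200 = 1984
S_xx = nΣx² − (Σx)² = 8·458 − 56² = 3664 − 3136 = 528
S_yy = nΣy² − (Σy)² = 8·6152 − 200² = 49216 − 40000 = 9216
r = S_xy / √(S_xx·S_yy) = 1984 / √(528·9216) = 1984 / √4866048 = 1984 / 2205.9121 = 0.8994

0.8994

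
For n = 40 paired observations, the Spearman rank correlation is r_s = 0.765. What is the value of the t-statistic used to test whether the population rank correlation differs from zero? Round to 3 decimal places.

7.322

t = r_s·√(n−2) / √(1−r_s²) with r_s = 0.765, n = 40
  = 0.765·√38 / √(1 − 0.585225)
  = 0.765·6.164414 / 0.644030
  = 4.715777 / 0.644030 = 7.322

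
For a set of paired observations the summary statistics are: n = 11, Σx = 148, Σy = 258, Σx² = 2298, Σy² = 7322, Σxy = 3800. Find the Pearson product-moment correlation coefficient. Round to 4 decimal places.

S_xy = nΣxy − ΣxΣy = 11·3800 − 148·258 = 41800 − 38184 = 3616
S_xx = nΣx² − (Σx)² = 11·2298 − 148² = 25278 − 21904 = 3374
S_yy = nΣy² − (Σy)² = 11·7322 − 258² = 80542 − 66564 = 13978
r = S_xy / √(S_xx·S_yy) = 3616 / √(3374·13978) = 3616 / √47161772 = 3616 / 6867.4429 = 0.5265

0.5265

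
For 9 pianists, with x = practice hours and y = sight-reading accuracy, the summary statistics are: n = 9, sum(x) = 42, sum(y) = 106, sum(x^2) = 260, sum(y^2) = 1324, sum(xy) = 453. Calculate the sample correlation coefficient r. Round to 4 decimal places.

-0.5992

S_xy = nΣxy − ΣxΣy = 9·453 − 42·106 = 4077 − 4452 = -375
S_xx = nΣx² − (Σx)² = 9·260 − 42² = 2340 − 1764 = 576
S_yy = nΣy² − (Σy)² = 9·1324 − 106² = 11916 − 11236 = 680
r = S_xy / √(S_xx·S_yy) = -375 / √(576·680) = -375 / √391680 = -375 / 625.8434 = -0.5992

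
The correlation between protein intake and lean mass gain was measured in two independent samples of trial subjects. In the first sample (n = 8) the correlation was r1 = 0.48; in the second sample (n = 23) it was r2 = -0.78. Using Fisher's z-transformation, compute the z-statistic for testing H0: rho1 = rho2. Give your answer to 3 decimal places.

z1 = atanh(0.48) = 0.522984,  z2 = atanh(-0.78) = -1.045371
SE = √(1/(n1−3) + 1/(n2−3)) = √(1/5 + 1/20) = √(0.2000000 + 0.0500000) = √0.2500000 = 0.500000
z = (z1 − z2)/SE = (0.522984 − (-1.045371)) / 0.500000 = 1.568355 / 0.500000 = 3.137

3.137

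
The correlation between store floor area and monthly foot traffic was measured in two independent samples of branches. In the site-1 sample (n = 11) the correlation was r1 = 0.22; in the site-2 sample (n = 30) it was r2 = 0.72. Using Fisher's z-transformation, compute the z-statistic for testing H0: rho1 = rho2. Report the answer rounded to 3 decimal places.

z1 = atanh(0.22) = 0.223656,  z2 = atanh(0.72) = 0.907645
SE = √(1/(n1−3) + 1/(n2−3)) = √(1/8 + 1/27) = √(0.1250000 + 0.0370370) = √0.1620370 = 0.402538
z = (z1 − z2)/SE = (0.223656 − 0.907645) / 0.402538 = -0.683989 / 0.402538 = -1.699

-1.699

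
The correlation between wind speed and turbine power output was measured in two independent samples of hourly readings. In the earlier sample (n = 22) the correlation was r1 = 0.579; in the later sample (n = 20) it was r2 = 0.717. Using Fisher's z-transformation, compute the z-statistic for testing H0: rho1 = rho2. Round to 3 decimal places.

z1 = atanh(0.579) = 0.660957,  z2 = atanh(0.717) = 0.901443
SE = √(1/(n1−3) + 1/(n2−3)) = √(1/19 + 1/17) = √(0.0526316 + 0.0588235) = √0.1114551 = 0.333849
z = (z1 − z2)/SE = (0.660957 − 0.901443) / 0.333849 = -0.240486 / 0.333849 = -0.720

-0.720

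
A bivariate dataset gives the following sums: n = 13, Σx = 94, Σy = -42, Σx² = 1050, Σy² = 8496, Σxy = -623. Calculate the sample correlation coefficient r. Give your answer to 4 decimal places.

-0.1815

Numerator: nΣxy − (Σx)(Σy) = 13·(-623) − (94)(-42) = -4151
Denominator: √[(nΣx²−(Σx)²)(nΣy²−(Σy)²)]
  nΣx²−(Σx)² = 13·1050 − 8836 = 4814;  nΣy²−(Σy)² = 13·8496 − 1764 = 108684
  √(4814·108684) = √523204776 = 22873.6699
r = -4151 / 22873.6699 = -0.1815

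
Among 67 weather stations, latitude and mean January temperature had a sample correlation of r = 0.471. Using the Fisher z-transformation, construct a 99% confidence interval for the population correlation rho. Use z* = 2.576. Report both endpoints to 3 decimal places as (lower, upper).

(0.187, 0.682)

Fisher z: z_r = atanh(r) = ½·ln((1+0.471)/(1−0.471)) = 0.511355
SE(z) = 1/√(n−3) = 1/√64 = 0.125000
99% ⇒ z* = 2.576; margin = 2.576·0.125000 = 0.322000
CI on z-scale: (0.189355, 0.833355)
Back-transform: tanh(0.189355) = 0.187124, tanh(0.833355) = 0.682273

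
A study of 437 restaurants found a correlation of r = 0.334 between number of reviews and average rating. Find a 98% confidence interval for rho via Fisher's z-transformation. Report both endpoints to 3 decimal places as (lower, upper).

(0.231, 0.429)

Fisher z: z_r = atanh(r) = ½·ln((1+0.334)/(1−0.334)) = 0.347324
SE(z) = 1/√(n−3) = 1/√434 = 0.048002
98% ⇒ z* = 2.326; margin = 2.326·0.048002 = 0.111653
CI on z-scale: (0.235671, 0.458977)
Back-transform: tanh(0.235671) = 0.231403, tanh(0.458977) = 0.429250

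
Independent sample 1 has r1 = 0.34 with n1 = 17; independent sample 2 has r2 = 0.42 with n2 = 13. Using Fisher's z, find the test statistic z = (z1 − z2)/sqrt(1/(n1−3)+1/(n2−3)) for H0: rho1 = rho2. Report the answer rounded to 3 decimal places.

-0.226

z1 = atanh(0.34) = 0.354093,  z2 = atanh(0.42) = 0.447692
SE = √(1/(n1−3) + 1/(n2−3)) = √(1/14 + 1/10) = √(0.0714286 + 0.1000000) = √0.1714286 = 0.414039
z = (z1 − z2)/SE = (0.354093 − 0.447692) / 0.414039 = -0.093599 / 0.414039 = -0.226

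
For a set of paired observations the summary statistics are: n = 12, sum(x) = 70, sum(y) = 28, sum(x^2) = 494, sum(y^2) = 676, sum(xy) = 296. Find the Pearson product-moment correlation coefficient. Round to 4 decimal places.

0.5800

Numerator: nΣxy − (Σx)(Σy) = 12·296 − (70)(28) = 1592
Denominator: √[(nΣx²−(Σx)²)(nΣy²−(Σy)²)]
  nΣx²−(Σx)² = 12·494 − 4900 = 1028;  nΣy²−(Σy)² = 12·676 − 784 = 7328
  √(1028·7328) = √7533184 = 2744.6646
r = 1592 / 2744.6646 = 0.5800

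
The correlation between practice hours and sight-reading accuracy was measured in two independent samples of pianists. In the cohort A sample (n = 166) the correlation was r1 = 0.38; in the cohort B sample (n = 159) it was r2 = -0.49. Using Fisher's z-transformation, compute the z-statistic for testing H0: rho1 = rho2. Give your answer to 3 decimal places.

Fisher z-transforms: z1 = atanh(0.38) = 0.400060, z2 = atanh(-0.49) = -0.536060; difference d = 0.936120
Var(d) = 1/163 + 1/156 = 0.0061350 + 0.0064103 = 0.0125453
z = d/√Var(d) = 0.936120 / √0.0125453 = 0.936120 / 0.112006 = 8.358

8.358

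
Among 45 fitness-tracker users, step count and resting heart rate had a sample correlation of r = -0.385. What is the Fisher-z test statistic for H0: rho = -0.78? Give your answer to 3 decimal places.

4.144

z_r = atanh(-0.385) = -0.405917,  z_0 = atanh(-0.78) = -1.045371
SE = 1/√(n−3) = 1/√42 = 0.154303
z = (z_r − z_0)/SE = (-0.405917 − (-1.045371)) / 0.154303 = 0.639454 / 0.154303 = 4.144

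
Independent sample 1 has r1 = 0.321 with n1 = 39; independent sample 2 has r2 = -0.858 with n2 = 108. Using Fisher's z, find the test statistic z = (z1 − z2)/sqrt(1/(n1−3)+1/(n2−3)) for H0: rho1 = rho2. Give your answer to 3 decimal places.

z1 = atanh(0.321) = 0.332762,  z2 = atanh(-0.858) = -1.285714
SE = √(1/(n1−3) + 1/(n2−3)) = √(1/36 + 1/105) = √(0.0277778 + 0.0095238) = √0.0373016 = 0.193136
z = (z1 − z2)/SE = (0.332762 − (-1.285714)) / 0.193136 = 1.618476 / 0.193136 = 8.380

8.380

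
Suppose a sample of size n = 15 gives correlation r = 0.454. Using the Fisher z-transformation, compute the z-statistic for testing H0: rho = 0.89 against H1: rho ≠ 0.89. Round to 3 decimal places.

z_r = atanh(0.454) = 0.489727,  z_0 = atanh(0.89) = 1.421926
SE = 1/√(n−3) = 1/√12 = 0.288675
z = (z_r − z_0)/SE = (0.489727 − 1.421926) / 0.288675 = -0.932199 / 0.288675 = -3.229

-3.229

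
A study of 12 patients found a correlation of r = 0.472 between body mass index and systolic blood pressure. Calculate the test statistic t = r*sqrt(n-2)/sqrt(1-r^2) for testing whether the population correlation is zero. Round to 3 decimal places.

1.693

1 − r² = 1 − 0.222784 = 0.777216;  √(1−r²) = 0.881599
√(n−2) = √10 = 3.162278
t = r·√(n−2)/√(1−r²) = 0.472 · 3.162278 / 0.881599 = 1.693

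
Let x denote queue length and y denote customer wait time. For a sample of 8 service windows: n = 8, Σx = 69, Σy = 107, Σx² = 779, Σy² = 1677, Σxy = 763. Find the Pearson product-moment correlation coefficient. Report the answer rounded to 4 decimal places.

Numerator: nΣxy − (Σx)(Σy) = 8·763 − (69)(107) = -1279
Denominator: √[(nΣx²−(Σx)²)(nΣy²−(Σy)²)]
  nΣx²−(Σx)² = 8·779 − 4761 = 1471;  nΣy²−(Σy)² = 8·1677 − 11449 = 1967
  √(1471·1967) = √2893457 = 1701.0165
r = -1279 / 1701.0165 = -0.7519

-0.7519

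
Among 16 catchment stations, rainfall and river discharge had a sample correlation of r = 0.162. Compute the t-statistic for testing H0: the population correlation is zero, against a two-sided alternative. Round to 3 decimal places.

1 − r² = 1 − 0.026244 = 0.973756;  √(1−r²) = 0.986791
√(n−2) = √14 = 3.741657
t = r·√(n−2)/√(1−r²) = 0.162 · 3.741657 / 0.986791 = 0.614

0.614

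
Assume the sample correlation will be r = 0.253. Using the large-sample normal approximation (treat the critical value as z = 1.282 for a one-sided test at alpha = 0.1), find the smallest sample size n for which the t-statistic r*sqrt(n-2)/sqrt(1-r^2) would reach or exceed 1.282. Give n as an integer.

Need r·√(n−2)/√(1−r²) ≥ 1.282
√(n−2) ≥ 1.282·√(1−0.064009) / 0.253 = 1.282·0.967466 / 0.253 = 4.9023
n−2 ≥ 24.0325  ⇒  n ≥ 26.0325
Smallest integer n = 27

27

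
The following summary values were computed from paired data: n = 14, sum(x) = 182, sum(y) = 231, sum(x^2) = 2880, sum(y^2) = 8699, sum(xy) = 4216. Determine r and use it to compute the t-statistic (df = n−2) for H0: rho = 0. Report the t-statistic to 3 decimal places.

S_xy = nΣxy − ΣxΣy = 14·4216 − 182·231 = 59024 − 42042 = 16982
S_xx = nΣx² − (Σx)² = 14·2880 − 182² = 40320 − 33124 = 7196
S_yy = nΣy² − (Σy)² = 14·8699 − 231² = 121786 − 53361 = 68425
r = S_xy / √(S_xx·S_yy) = 16982 / √(7196·68425) = 16982 / √492386300 = 16982 / 22189.7792 = 0.7653
t = r·√(n−2)/√(1−r²) = 0.7653·√12 / √(1−0.585684) = 2.651077 / 0.643674 = 4.119

4.119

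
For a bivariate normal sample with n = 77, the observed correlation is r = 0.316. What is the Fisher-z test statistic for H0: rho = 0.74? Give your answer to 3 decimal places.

z_r = atanh(0.316) = 0.327197,  z_0 = atanh(0.74) = 0.950479
SE = 1/√(n−3) = 1/√74 = 0.116248
z = (z_r − z_0)/SE = (0.327197 − 0.950479) / 0.116248 = -0.623282 / 0.116248 = -5.362

-5.362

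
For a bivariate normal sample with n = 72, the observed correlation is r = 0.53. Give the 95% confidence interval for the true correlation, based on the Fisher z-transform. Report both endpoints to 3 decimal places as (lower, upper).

z_r = atanh(0.53) = 0.590145;  SE = 1/√(n−3) = 1/√69 = 0.120386
z-limits: 0.590145 ± 1.960·0.120386 = 0.590145 ± 0.235957 = [0.354188, 0.826102]
ρ-limits: (tanh 0.354188, tanh 0.826102) = (0.340, 0.678)

(0.340, 0.678)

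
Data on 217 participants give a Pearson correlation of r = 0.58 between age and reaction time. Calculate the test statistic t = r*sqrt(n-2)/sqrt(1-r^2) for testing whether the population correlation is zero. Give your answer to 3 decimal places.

10.440

t = r·√(n−2) / √(1−r²) with r = 0.58, n = 217
  = 0.58·√215 / √(1 − 0.3364)
  = 0.58·14.662878 / 0.814616
  = 8.504469 / 0.814616 = 10.440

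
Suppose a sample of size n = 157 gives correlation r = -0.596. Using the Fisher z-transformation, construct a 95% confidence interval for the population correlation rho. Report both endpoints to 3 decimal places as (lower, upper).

(-0.688, -0.485)

Fisher z: z_r = atanh(r) = ½·ln((1+(-0.596))/(1−(-0.596))) = -0.686920
SE(z) = 1/√(n−3) = 1/√154 = 0.080582
95% ⇒ z* = 1.960; margin = 1.960·0.080582 = 0.157941
CI on z-scale: (-0.844861, -0.528979)
Back-transform: tanh(-0.844861) = -0.688375, tanh(-0.528979) = -0.484600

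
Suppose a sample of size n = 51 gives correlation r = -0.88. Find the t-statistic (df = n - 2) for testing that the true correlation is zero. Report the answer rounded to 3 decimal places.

t = r·√(n−2) / √(1−r²) with r = -0.88, n = 51
  = -0.88·√49 / √(1 − 0.7744)
  = -0.88·7.000000 / 0.474974
  = -6.160000 / 0.474974 = -12.969

-12.969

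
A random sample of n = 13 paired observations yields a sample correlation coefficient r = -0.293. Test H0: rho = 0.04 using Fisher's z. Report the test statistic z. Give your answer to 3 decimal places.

z_r = atanh(-0.293) = -0.301845,  z_0 = atanh(0.04) = 0.040021
SE = 1/√(n−3) = 1/√10 = 0.316228
z = (z_r − z_0)/SE = (-0.301845 − 0.040021) / 0.316228 = -0.341866 / 0.316228 = -1.081

-1.081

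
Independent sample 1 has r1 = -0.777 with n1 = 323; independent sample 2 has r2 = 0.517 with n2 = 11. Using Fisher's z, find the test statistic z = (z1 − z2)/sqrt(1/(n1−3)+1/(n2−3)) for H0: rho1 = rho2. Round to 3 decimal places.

-4.498

Fisher z-transforms: z1 = atanh(-0.777) = -1.037755, z2 = atanh(0.517) = 0.572237; difference d = -1.609992
Var(d) = 1/320 + 1/8 = 0.0031250 + 0.1250000 = 0.1281250
z = d/√Var(d) = -1.609992 / √0.1281250 = -1.609992 / 0.357946 = -4.498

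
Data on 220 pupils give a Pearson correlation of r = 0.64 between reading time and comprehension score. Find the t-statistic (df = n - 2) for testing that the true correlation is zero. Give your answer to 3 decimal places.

12.298

t = r·√(n−2) / √(1−r²) with r = 0.64, n = 220
  = 0.64·√218 / √(1 − 0.4096)
  = 0.64·14.764823 / 0.768375
  = 9.449487 / 0.768375 = 12.298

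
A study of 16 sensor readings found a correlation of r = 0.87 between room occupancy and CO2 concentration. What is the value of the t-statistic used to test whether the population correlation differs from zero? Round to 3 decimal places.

6.602

1 − r² = 1 − 0.7569 = 0.2431;  √(1−r²) = 0.493052
√(n−2) = √14 = 3.741657
t = r·√(n−2)/√(1−r²) = 0.87 · 3.741657 / 0.493052 = 6.602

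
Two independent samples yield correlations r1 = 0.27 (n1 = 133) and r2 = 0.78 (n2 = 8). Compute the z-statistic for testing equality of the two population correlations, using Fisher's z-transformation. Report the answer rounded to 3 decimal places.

Fisher z-transforms: z1 = atanh(0.27) = 0.276864, z2 = atanh(0.78) = 1.045371; difference d = -0.768507
Var(d) = 1/130 + 1/5 = 0.0076923 + 0.2000000 = 0.2076923
z = d/√Var(d) = -0.768507 / √0.2076923 = -0.768507 / 0.455733 = -1.686

-1.686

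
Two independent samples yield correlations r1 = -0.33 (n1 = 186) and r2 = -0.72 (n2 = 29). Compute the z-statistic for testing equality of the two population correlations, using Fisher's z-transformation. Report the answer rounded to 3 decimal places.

z1 = atanh(-0.33) = -0.342828,  z2 = atanh(-0.72) = -0.907645
SE = √(1/(n1−3) + 1/(n2−3)) = √(1/183 + 1/26) = √(0.0054645 + 0.0384615) = √0.0439260 = 0.209585
z = (z1 − z2)/SE = (-0.342828 − (-0.907645)) / 0.209585 = 0.564817 / 0.209585 = 2.695

2.695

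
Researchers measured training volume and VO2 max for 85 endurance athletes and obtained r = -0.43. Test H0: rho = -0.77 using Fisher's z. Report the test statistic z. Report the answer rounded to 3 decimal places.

z_r = atanh(-0.43) = -0.459897,  z_0 = atanh(-0.77) = -1.020328
SE = 1/√(n−3) = 1/√82 = 0.110432
z = (z_r − z_0)/SE = (-0.459897 − (-1.020328)) / 0.110432 = 0.560431 / 0.110432 = 5.075

5.075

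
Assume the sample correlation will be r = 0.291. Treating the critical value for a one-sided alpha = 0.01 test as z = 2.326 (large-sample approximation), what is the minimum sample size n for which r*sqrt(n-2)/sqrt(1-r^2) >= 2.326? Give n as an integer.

61

r√(n−2)/√(1−r²) ≥ 2.326  ⇔  n−2 ≥ (2.326)²·(1−r²)/r²
(1−r²)/r² = (1−0.084681)/0.084681 = 10.8090
n ≥ 2 + 5.410276·10.8090 = 2 + 58.4797 = 60.4797
⌈60.4797⌉ = 61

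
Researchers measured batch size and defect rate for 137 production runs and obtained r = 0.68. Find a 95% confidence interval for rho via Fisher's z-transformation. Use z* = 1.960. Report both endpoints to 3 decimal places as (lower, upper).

z_r = atanh(0.68) = 0.829114;  SE = 1/√(n−3) = 1/√134 = 0.086387
z-limits: 0.829114 ± 1.960·0.086387 = 0.829114 ± 0.169319 = [0.659795, 0.998433]
ρ-limits: (tanh 0.659795, tanh 0.998433) = (0.578, 0.761)

(0.578, 0.761)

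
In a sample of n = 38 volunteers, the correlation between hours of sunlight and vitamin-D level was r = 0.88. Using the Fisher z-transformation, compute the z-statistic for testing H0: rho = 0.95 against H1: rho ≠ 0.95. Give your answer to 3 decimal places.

-2.698

z_r = atanh(0.88) = 1.375768,  z_0 = atanh(0.95) = 1.831781
SE = 1/√(n−3) = 1/√35 = 0.169031
z = (z_r − z_0)/SE = (1.375768 − 1.831781) / 0.169031 = -0.456013 / 0.169031 = -2.698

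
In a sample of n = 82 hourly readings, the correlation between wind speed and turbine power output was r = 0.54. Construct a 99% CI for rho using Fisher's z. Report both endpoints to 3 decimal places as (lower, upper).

z_r = atanh(0.54) = 0.604156;  SE = 1/√(n−3) = 1/√79 = 0.112509
z-limits: 0.604156 ± 2.576·0.112509 = 0.604156 ± 0.289823 = [0.314333, 0.893979]
ρ-limits: (tanh 0.314333, tanh 0.893979) = (0.304, 0.713)

(0.304, 0.713)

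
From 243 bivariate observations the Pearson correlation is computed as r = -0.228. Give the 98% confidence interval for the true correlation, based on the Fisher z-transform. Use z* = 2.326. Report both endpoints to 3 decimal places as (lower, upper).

Fisher z: z_r = atanh(r) = ½·ln((1+(-0.228))/(1−(-0.228))) = -0.232079
SE(z) = 1/√(n−3) = 1/√240 = 0.064550
98% ⇒ z* = 2.326; margin = 2.326·0.064550 = 0.150143
CI on z-scale: (-0.382222, -0.081936)
Back-transform: tanh(-0.382222) = -0.364636, tanh(-0.081936) = -0.081753

(-0.365, -0.082)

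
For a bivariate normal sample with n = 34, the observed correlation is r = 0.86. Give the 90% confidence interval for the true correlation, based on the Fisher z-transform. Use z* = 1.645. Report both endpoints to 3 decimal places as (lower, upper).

(0.761, 0.920)

Fisher z: z_r = atanh(r) = ½·ln((1+0.86)/(1−0.86)) = 1.293345
SE(z) = 1/√(n−3) = 1/√31 = 0.179605
90% ⇒ z* = 1.645; margin = 1.645·0.179605 = 0.295450
CI on z-scale: (0.997895, 1.588795)
Back-transform: tanh(0.997895) = 0.760709, tanh(1.588795) = 0.919964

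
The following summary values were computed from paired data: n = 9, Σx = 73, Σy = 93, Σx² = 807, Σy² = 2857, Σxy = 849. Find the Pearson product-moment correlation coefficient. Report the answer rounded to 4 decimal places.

0.1483

S_xy = nΣxy − ΣxΣy = 9·849 − 73·93 = 7641 − 6789 = 852
S_xx = nΣx² − (Σx)² = 9·807 − 73² = 7263 − 5329 = 1934
S_yy = nΣy² − (Σy)² = 9·2857 − 93² = 25713 − 8649 = 17064
r = S_xy / √(S_xx·S_yy) = 852 / √(1934·17064) = 852 / √33001776 = 852 / 5744.7172 = 0.1483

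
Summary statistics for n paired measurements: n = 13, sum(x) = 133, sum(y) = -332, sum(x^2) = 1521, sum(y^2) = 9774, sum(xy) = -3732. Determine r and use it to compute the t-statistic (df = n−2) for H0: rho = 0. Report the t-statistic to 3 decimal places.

S_xy = nΣxy − ΣxΣy = 13·(-3732) − 133·(-332) = -48516 − (-44156) = -4360
S_xx = nΣx² − (Σx)² = 13·1521 − 133² = 19773 − 17689 = 2084
S_yy = nΣy² − (Σy)² = 13·9774 − (-332)² = 127062 − 110224 = 16838
r = S_xy / √(S_xx·S_yy) = -4360 / √(2084·16838) = -4360 / √35090392 = -4360 / 5923.7144 = -0.7360
t = r·√(n−2)/√(1−r²) = -0.7360·√11 / √(1−0.541696) = -2.441036 / 0.676982 = -3.606

-3.606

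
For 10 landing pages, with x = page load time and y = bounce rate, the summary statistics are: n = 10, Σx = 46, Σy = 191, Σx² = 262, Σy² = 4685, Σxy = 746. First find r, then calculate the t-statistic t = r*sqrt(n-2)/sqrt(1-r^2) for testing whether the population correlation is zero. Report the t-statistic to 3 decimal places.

-2.014

S_xy = nΣxy − ΣxΣy = 10·746 − 46·191 = 7460 − 8786 = -1326
S_xx = nΣx² − (Σx)² = 10·262 − 46² = 2620 − 2116 = 504
S_yy = nΣy² − (Σy)² = 10·4685 − 191² = 46850 − 36481 = 10369
r = S_xy / √(S_xx·S_yy) = -1326 / √(504·10369) = -1326 / √5225976 = -1326 / 2286.0394 = -0.5800
t = r·√(n−2)/√(1−r²) = -0.5800·√8 / √(1−0.336400) = -1.640488 / 0.814616 = -2.014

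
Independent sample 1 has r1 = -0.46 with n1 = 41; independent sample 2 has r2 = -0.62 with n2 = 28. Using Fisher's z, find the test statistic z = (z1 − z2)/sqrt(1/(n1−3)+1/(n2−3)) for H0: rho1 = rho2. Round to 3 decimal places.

0.884

z1 = atanh(-0.46) = -0.497311,  z2 = atanh(-0.62) = -0.725005
SE = √(1/(n1−3) + 1/(n2−3)) = √(1/38 + 1/25) = √(0.0263158 + 0.0400000) = √0.0663158 = 0.257519
z = (z1 − z2)/SE = (-0.497311 − (-0.725005)) / 0.257519 = 0.227694 / 0.257519 = 0.884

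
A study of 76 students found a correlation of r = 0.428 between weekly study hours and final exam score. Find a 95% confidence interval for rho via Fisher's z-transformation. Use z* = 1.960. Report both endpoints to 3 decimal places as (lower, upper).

(0.224, 0.596)

Fisher z: z_r = atanh(r) = ½·ln((1+0.428)/(1−0.428)) = 0.457446
SE(z) = 1/√(n−3) = 1/√73 = 0.117041
95% ⇒ z* = 1.960; margin = 1.960·0.117041 = 0.229400
CI on z-scale: (0.228046, 0.686846)
Back-transform: tanh(0.228046) = 0.224173, tanh(0.686846) = 0.595952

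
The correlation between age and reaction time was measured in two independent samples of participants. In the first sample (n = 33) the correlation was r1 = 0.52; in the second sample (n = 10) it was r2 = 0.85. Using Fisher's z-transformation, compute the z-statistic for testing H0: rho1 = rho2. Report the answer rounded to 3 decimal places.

Fisher z-transforms: z1 = atanh(0.52) = 0.576340, z2 = atanh(0.85) = 1.256153; difference d = -0.679813
Var(d) = 1/30 + 1/7 = 0.0333333 + 0.1428571 = 0.1761904
z = d/√Var(d) = -0.679813 / √0.1761904 = -0.679813 / 0.419750 = -1.620

-1.620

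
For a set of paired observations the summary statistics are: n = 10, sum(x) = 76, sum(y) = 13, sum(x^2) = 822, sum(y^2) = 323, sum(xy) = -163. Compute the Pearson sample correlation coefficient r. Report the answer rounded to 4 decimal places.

-0.9572

S_xy = nΣxy − ΣxΣy = 10·(-163) − 76·13 = -1630 − 988 = -2618
S_xx = nΣx² − (Σx)² = 10·822 − 76² = 8220 − 5776 = 2444
S_yy = nΣy² − (Σy)² = 10·323 − 13² = 3230 − 169 = 3061
r = S_xy / √(S_xx·S_yy) = -2618 / √(2444·3061) = -2618 / √7481084 = -2618 / 2735.1570 = -0.9572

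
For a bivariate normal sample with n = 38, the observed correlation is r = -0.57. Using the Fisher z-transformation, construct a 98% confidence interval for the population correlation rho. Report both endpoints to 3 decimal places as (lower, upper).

z_r = atanh(-0.57) = -0.647523;  SE = 1/√(n−3) = 1/√35 = 0.169031
z-limits: -0.647523 ± 2.326·0.169031 = -0.647523 ± 0.393166 = [-1.040689, -0.254357]
ρ-limits: (tanh -1.040689, tanh -0.254357) = (-0.778, -0.249)

(-0.778, -0.249)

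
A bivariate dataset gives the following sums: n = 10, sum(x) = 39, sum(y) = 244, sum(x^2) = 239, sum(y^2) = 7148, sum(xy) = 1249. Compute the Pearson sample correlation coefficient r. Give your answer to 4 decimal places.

S_xy = nΣxy − ΣxΣy = 10·1249 − 39·244 = 12490 − 9516 = 2974
S_xx = nΣx² − (Σx)² = 10·239 − 39² = 2390 − 1521 = 869
S_yy = nΣy² − (Σy)² = 10·7148 − 244² = 71480 − 59536 = 11944
r = S_xy / √(S_xx·S_yy) = 2974 / √(869·11944) = 2974 / √10379336 = 2974 / 3221.6977 = 0.9231

0.9231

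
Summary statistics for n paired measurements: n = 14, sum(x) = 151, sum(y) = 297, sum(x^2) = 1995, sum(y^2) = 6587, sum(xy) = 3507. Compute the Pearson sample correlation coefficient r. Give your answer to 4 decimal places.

0.9375

S_xy = nΣxy − ΣxΣy = 14·3507 − 151·297 = 49098 − 44847 = 4251
S_xx = nΣx² − (Σx)² = 14·1995 − 151² = 27930 − 22801 = 5129
S_yy = nΣy² − (Σy)² = 14·6587 − 297² = 92218 − 88209 = 4009
r = S_xy / √(S_xx·S_yy) = 4251 / √(5129·4009) = 4251 / √20562161 = 4251 / 4534.5519 = 0.9375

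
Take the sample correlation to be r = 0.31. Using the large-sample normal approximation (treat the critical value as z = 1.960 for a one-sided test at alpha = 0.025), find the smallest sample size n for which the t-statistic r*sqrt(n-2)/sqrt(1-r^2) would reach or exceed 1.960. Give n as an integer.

r√(n−2)/√(1−r²) ≥ 1.960  ⇔  n−2 ≥ (1.960)²·(1−r²)/r²
(1−r²)/r² = (1−0.0961)/0.0961 = 9.4058
n ≥ 2 + 3.8416·9.4058 = 2 + 36.1333 = 38.1333
⌈38.1333⌉ = 39

39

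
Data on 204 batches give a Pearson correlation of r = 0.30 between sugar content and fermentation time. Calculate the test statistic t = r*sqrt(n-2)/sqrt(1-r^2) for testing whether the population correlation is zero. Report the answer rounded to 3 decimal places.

1 − r² = 1 − 0.0900 = 0.9100;  √(1−r²) = 0.953939
√(n−2) = √202 = 14.212670
t = r·√(n−2)/√(1−r²) = 0.30 · 14.212670 / 0.953939 = 4.470

4.470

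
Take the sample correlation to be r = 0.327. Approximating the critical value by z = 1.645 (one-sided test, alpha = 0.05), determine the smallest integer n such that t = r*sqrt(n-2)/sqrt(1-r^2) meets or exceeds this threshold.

25

Need r·√(n−2)/√(1−r²) ≥ 1.645
√(n−2) ≥ 1.645·√(1−0.106929) / 0.327 = 1.645·0.945024 / 0.327 = 4.7540
n−2 ≥ 22.6005  ⇒  n ≥ 24.6005
Smallest integer n = 25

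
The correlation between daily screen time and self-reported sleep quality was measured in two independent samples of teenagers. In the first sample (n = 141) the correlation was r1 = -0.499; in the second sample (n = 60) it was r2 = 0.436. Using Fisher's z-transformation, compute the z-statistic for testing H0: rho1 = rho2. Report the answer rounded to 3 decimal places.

Fisher z-transforms: z1 = atanh(-0.499) = -0.547974, z2 = atanh(0.436) = 0.467281; difference d = -1.015255
Var(d) = 1/138 + 1/57 = 0.0072464 + 0.0175439 = 0.0247903
z = d/√Var(d) = -1.015255 / √0.0247903 = -1.015255 / 0.157449 = -6.448

-6.448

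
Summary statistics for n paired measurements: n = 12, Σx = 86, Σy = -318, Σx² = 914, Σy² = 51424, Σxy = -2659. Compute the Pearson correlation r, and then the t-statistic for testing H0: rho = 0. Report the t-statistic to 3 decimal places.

S_xy = nΣxy − ΣxΣy = 12·(-2659) − 86·(-318) = -31908 − (-27348) = -4560
S_xx = nΣx² − (Σx)² = 12·914 − 86² = 10968 − 7396 = 3572
S_yy = nΣy² − (Σy)² = 12·51424 − (-318)² = 617088 − 101124 = 515964
r = S_xy / √(S_xx·S_yy) = -4560 / √(3572·515964) = -4560 / √1843023408 = -4560 / 42930.4485 = -0.1062
t = r·√(n−2)/√(1−r²) = -0.1062·√10 / √(1−0.011278) = -0.335834 / 0.994345 = -0.338

-0.338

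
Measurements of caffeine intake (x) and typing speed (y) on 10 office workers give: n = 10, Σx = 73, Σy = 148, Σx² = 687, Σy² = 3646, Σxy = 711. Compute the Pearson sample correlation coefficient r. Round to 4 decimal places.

S_xy = nΣxy − ΣxΣy = 10·711 − 73·148 = 7110 − 10804 = -3694
S_xx = nΣx² − (Σx)² = 10·687 − 73² = 6870 − 5329 = 1541
S_yy = nΣy² − (Σy)² = 10·3646 − 148² = 36460 − 21904 = 14556
r = S_xy / √(S_xx·S_yy) = -3694 / √(1541·14556) = -3694 / √22430796 = -3694 / 4736.1161 = -0.7800

-0.7800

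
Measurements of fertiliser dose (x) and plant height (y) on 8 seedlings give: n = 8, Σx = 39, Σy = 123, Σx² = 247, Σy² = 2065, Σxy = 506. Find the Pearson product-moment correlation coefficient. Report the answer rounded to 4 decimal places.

Numerator: nΣxy − (Σx)(Σy) = 8·506 − (39)(123) = -749
Denominator: √[(nΣx²−(Σx)²)(nΣy²−(Σy)²)]
  nΣx²−(Σx)² = 8·247 − 1521 = 455;  nΣy²−(Σy)² = 8·2065 − 15129 = 1391
  √(455·1391) = √632905 = 795.5533
r = -749 / 795.5533 = -0.9415

-0.9415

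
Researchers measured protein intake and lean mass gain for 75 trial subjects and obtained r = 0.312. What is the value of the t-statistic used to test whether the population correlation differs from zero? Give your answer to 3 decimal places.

t = r·√(n−2) / √(1−r²) with r = 0.312, n = 75
  = 0.312·√73 / √(1 − 0.097344)
  = 0.312·8.544004 / 0.950082
  = 2.665729 / 0.950082 = 2.806

2.806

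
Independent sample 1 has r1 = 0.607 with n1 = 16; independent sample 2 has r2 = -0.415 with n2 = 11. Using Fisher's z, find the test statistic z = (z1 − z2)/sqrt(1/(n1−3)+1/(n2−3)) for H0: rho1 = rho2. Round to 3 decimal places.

2.550

Fisher z-transforms: z1 = atanh(0.607) = 0.704157, z2 = atanh(-0.415) = -0.441636; difference d = 1.145793
Var(d) = 1/13 + 1/8 = 0.0769231 + 0.1250000 = 0.2019231
z = d/√Var(d) = 1.145793 / √0.2019231 = 1.145793 / 0.449359 = 2.550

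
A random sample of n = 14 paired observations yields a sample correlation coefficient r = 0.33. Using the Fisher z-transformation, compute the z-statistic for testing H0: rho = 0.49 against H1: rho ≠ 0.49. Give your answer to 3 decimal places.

Fisher z: atanh(0.33) = 0.342828, atanh(0.49) = 0.536060
z = (z_r − z_0)·√(n−3) = (0.342828 − 0.536060)·√11 = -0.193232 · 3.316625 = -0.641

-0.641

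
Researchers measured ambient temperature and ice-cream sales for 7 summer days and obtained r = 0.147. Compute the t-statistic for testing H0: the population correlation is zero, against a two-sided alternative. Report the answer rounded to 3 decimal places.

t = r·√(n−2) / √(1−r²) with r = 0.147, n = 7
  = 0.147·√5 / √(1 − 0.021609)
  = 0.147·2.236068 / 0.989136
  = 0.328702 / 0.989136 = 0.332

0.332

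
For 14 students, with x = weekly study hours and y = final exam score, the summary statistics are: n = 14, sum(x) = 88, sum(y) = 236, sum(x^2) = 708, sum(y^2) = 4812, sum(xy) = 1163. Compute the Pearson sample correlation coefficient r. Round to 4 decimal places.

-0.8918

Numerator: nΣxy − (Σx)(Σy) = 14·1163 − (88)(236) = -4486
Denominator: √[(nΣx²−(Σx)²)(nΣy²−(Σy)²)]
  nΣx²−(Σx)² = 14·708 − 7744 = 2168;  nΣy²−(Σy)² = 14·4812 − 55696 = 11672
  √(2168·11672) = √25304896 = 5030.3972
r = -4486 / 5030.3972 = -0.8918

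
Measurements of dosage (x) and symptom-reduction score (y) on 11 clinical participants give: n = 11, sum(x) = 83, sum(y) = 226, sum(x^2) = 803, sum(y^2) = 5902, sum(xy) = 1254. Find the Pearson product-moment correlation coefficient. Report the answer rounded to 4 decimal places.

-0.9568

S_xy = nΣxy − ΣxΣy = 11·1254 − 83·226 = 13794 − 18758 = -4964
S_xx = nΣx² − (Σx)² = 11·803 − 83² = 8833 − 6889 = 1944
S_yy = nΣy² − (Σy)² = 11·5902 − 226² = 64922 − 51076 = 13846
r = S_xy / √(S_xx·S_yy) = -4964 / √(1944·13846) = -4964 / √26916624 = -4964 / 5188.1234 = -0.9568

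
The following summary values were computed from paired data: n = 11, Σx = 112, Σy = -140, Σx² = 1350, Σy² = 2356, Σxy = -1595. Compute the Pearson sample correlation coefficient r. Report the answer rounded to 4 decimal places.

-0.4887

S_xy = nΣxy − ΣxΣy = 11·(-1595) − 112·(-140) = -17545 − (-15680) = -1865
S_xx = nΣx² − (Σx)² = 11·1350 − 112² = 14850 − 12544 = 2306
S_yy = nΣy² − (Σy)² = 11·2356 − (-140)² = 25916 − 19600 = 6316
r = S_xy / √(S_xx·S_yy) = -1865 / √(2306·6316) = -1865 / √14564696 = -1865 / 3816.3721 = -0.4887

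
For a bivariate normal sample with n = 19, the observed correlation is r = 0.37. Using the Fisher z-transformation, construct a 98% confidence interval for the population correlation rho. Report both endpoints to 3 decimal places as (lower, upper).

Fisher z: z_r = atanh(r) = ½·ln((1+0.37)/(1−0.37)) = 0.388423
SE(z) = 1/√(n−3) = 1/√16 = 0.250000
98% ⇒ z* = 2.326; margin = 2.326·0.250000 = 0.581500
CI on z-scale: (-0.193077, 0.969923)
Back-transform: tanh(-0.193077) = -0.190713, tanh(0.969923) = 0.748670

(-0.191, 0.749)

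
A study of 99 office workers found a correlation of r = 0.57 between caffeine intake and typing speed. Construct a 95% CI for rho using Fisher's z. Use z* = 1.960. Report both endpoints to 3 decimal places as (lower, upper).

(0.420, 0.690)

Fisher z: z_r = atanh(r) = ½·ln((1+0.57)/(1−0.57)) = 0.647523
SE(z) = 1/√(n−3) = 1/√96 = 0.102062
95% ⇒ z* = 1.960; margin = 1.960·0.102062 = 0.200042
CI on z-scale: (0.447481, 0.847565)
Back-transform: tanh(0.447481) = 0.419826, tanh(0.847565) = 0.689795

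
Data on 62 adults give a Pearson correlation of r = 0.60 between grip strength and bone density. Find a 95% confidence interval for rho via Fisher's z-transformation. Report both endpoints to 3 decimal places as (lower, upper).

(0.412, 0.739)

Fisher z: z_r = atanh(r) = ½·ln((1+0.60)/(1−0.60)) = 0.693147
SE(z) = 1/√(n−3) = 1/√59 = 0.130189
95% ⇒ z* = 1.960; margin = 1.960·0.130189 = 0.255170
CI on z-scale: (0.437977, 0.948317)
Back-transform: tanh(0.437977) = 0.411966, tanh(0.948317) = 0.739020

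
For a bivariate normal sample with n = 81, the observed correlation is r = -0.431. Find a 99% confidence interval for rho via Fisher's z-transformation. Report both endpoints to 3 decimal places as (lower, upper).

(-0.637, -0.168)

Fisher z: z_r = atanh(r) = ½·ln((1+(-0.431))/(1−(-0.431))) = -0.461124
SE(z) = 1/√(n−3) = 1/√78 = 0.113228
99% ⇒ z* = 2.576; margin = 2.576·0.113228 = 0.291675
CI on z-scale: (-0.752799, -0.169449)
Back-transform: tanh(-0.752799) = -0.636816, tanh(-0.169449) = -0.167846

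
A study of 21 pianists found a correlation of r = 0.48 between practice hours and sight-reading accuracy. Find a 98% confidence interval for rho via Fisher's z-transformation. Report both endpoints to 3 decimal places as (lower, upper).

z_r = atanh(0.48) = 0.522984;  SE = 1/√(n−3) = 1/√18 = 0.235702
z-limits: 0.522984 ± 2.326·0.235702 = 0.522984 ± 0.548243 = [-0.025259, 1.071227]
ρ-limits: (tanh -0.025259, tanh 1.071227) = (-0.025, 0.790)

(-0.025, 0.790)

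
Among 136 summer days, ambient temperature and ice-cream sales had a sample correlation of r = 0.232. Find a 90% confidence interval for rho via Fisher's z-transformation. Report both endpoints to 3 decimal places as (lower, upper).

(0.093, 0.362)

z_r = atanh(0.232) = 0.236302;  SE = 1/√(n−3) = 1/√133 = 0.086711
z-limits: 0.236302 ± 1.645·0.086711 = 0.236302 ± 0.142640 = [0.093662, 0.378942]
ρ-limits: (tanh 0.093662, tanh 0.378942) = (0.093, 0.362)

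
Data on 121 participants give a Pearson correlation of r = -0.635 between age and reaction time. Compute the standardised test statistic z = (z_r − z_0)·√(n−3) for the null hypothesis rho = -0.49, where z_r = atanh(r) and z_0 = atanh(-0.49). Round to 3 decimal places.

-2.321

Fisher z: atanh(-0.635) = -0.749750, atanh(-0.49) = -0.536060
z = (z_r − z_0)·√(n−3) = (-0.749750 − (-0.536060))·√118 = -0.213690 · 10.862780 = -2.321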